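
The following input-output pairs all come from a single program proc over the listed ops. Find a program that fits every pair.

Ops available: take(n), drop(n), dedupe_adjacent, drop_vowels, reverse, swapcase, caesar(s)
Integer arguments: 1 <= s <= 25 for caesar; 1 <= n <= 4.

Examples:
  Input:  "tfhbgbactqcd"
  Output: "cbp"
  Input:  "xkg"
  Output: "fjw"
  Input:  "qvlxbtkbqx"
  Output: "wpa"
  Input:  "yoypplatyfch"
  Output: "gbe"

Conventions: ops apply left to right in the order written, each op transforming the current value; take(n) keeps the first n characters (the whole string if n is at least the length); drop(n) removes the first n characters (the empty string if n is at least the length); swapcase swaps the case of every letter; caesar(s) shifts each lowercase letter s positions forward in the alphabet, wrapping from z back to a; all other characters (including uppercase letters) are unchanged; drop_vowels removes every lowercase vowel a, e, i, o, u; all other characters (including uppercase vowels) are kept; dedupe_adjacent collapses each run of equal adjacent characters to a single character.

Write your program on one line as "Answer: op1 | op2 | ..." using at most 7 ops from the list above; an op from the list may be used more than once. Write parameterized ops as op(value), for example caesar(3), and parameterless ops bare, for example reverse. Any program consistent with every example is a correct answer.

reverse | caesar(16) | dedupe_adjacent | caesar(25) | take(3) | caesar(10)

Check, running the answer program on each example:
  "tfhbgbactqcd" -> "dcqtcabgbhft" -> "tsgjsqrwrxvj" -> "tsgjsqrwrxvj" -> "srfirpqvqwui" -> "srf" -> "cbp"
  "xkg" -> "gkx" -> "wan" -> "wan" -> "vzm" -> "vzm" -> "fjw"
  "qvlxbtkbqx" -> "xqbktbxlvq" -> "ngrajrnblg" -> "ngrajrnblg" -> "mfqziqmakf" -> "mfq" -> "wpa"
  "yoypplatyfch" -> "hcfytalppyoy" -> "xsvojqbffoeo" -> "xsvojqbfoeo" -> "wrunipaendn" -> "wru" -> "gbe"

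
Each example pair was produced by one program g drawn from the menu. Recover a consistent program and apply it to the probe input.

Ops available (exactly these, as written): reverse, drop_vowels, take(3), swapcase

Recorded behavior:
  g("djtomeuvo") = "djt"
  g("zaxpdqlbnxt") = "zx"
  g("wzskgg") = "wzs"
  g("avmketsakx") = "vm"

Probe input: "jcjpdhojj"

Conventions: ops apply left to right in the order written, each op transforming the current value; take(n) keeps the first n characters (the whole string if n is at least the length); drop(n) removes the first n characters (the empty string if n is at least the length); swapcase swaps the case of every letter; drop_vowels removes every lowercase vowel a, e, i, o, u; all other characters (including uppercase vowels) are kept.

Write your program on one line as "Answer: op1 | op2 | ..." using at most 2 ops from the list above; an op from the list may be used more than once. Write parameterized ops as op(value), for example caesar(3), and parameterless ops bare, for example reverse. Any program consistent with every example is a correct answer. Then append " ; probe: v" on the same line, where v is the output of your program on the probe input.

take(3) | drop_vowels ; probe: "jcj"

Check, running the answer program on each example:
  "djtomeuvo" -> "djt" -> "djt"
  "zaxpdqlbnxt" -> "zax" -> "zx"
  "wzskgg" -> "wzs" -> "wzs"
  "avmketsakx" -> "avm" -> "vm"
  probe: "jcjpdhojj" -> "jcj" -> "jcj"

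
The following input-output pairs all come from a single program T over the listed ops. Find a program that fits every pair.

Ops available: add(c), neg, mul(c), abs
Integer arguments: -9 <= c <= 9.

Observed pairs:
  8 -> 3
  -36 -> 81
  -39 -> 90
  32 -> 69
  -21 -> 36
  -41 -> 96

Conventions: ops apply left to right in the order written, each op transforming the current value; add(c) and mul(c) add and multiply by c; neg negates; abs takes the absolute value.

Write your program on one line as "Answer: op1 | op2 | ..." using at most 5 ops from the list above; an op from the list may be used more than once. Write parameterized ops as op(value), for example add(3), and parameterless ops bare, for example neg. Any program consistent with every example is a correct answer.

abs | add(-9) | abs | mul(3)

Check, running the answer program on each example:
  8 -> 8 -> -1 -> 1 -> 3
  -36 -> 36 -> 27 -> 27 -> 81
  -39 -> 39 -> 30 -> 30 -> 90
  32 -> 32 -> 23 -> 23 -> 69
  -21 -> 21 -> 12 -> 12 -> 36
  -41 -> 41 -> 32 -> 32 -> 96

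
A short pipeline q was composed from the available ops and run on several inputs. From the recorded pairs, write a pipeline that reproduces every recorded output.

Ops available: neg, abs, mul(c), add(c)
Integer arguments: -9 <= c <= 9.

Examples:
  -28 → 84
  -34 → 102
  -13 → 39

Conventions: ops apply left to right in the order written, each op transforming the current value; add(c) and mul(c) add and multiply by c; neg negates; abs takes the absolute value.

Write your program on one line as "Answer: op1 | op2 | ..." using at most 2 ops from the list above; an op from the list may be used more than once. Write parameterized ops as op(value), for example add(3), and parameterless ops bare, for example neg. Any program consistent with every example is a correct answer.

neg | mul(3)

Check, running the answer program on each example:
  -28 -> 28 -> 84
  -34 -> 34 -> 102
  -13 -> 13 -> 39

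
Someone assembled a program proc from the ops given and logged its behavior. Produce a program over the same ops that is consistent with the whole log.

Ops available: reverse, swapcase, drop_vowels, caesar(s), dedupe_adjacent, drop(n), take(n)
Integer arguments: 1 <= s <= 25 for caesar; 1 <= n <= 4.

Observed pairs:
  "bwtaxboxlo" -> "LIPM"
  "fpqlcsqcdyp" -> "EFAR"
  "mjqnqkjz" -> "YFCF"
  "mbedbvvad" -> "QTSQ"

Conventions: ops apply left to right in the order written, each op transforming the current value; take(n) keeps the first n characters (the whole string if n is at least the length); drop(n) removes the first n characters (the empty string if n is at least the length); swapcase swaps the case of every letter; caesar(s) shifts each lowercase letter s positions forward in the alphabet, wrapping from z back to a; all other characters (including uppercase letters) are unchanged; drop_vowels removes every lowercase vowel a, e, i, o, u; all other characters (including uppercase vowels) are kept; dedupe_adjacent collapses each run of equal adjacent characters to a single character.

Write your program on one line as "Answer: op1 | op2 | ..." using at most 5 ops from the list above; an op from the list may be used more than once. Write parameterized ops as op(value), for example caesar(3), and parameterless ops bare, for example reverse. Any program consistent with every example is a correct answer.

caesar(16) | drop(1) | caesar(25) | take(4) | swapcase

Check, running the answer program on each example:
  "bwtaxboxlo" -> "rmjqnrenbe" -> "mjqnrenbe" -> "lipmqdmad" -> "lipm" -> "LIPM"
  "fpqlcsqcdyp" -> "vfgbsigstof" -> "fgbsigstof" -> "efarhfrsne" -> "efar" -> "EFAR"
  "mjqnqkjz" -> "czgdgazp" -> "zgdgazp" -> "yfcfzyo" -> "yfcf" -> "YFCF"
  "mbedbvvad" -> "crutrllqt" -> "rutrllqt" -> "qtsqkkps" -> "qtsq" -> "QTSQ"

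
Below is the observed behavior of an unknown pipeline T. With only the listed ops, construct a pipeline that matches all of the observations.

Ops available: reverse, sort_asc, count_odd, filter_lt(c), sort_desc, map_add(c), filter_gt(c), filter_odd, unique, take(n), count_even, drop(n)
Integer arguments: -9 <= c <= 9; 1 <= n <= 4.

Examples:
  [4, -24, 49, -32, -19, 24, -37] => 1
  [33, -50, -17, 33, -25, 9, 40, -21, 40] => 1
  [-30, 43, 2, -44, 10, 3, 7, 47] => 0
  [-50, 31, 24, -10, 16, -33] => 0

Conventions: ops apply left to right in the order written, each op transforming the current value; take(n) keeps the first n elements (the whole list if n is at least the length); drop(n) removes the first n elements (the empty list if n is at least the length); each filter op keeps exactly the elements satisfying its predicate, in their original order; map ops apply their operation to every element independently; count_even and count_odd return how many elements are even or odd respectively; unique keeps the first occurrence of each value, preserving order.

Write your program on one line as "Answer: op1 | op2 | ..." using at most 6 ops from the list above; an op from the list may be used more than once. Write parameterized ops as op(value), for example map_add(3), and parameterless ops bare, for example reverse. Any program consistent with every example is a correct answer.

reverse | sort_desc | filter_lt(-4) | take(2) | take(1) | count_odd

Check, running the answer program on each example:
  [4, -24, 49, -32, -19, 24, -37] -> [-37, 24, -19, -32, 49, -24, 4] -> [49, 24, 4, -19, -24, -32, -37] -> [-19, -24, -32, -37] -> [-19, -24] -> [-19] -> 1
  [33, -50, -17, 33, -25, 9, 40, -21, 40] -> [40, -21, 40, 9, -25, 33, -17, -50, 33] -> [40, 40, 33, 33, 9, -17, -21, -25, -50] -> [-17, -21, -25, -50] -> [-17, -21] -> [-17] -> 1
  [-30, 43, 2, -44, 10, 3, 7, 47] -> [47, 7, 3, 10, -44, 2, 43, -30] -> [47, 43, 10, 7, 3, 2, -30, -44] -> [-30, -44] -> [-30, -44] -> [-30] -> 0
  [-50, 31, 24, -10, 16, -33] -> [-33, 16, -10, 24, 31, -50] -> [31, 24, 16, -10, -33, -50] -> [-10, -33, -50] -> [-10, -33] -> [-10] -> 0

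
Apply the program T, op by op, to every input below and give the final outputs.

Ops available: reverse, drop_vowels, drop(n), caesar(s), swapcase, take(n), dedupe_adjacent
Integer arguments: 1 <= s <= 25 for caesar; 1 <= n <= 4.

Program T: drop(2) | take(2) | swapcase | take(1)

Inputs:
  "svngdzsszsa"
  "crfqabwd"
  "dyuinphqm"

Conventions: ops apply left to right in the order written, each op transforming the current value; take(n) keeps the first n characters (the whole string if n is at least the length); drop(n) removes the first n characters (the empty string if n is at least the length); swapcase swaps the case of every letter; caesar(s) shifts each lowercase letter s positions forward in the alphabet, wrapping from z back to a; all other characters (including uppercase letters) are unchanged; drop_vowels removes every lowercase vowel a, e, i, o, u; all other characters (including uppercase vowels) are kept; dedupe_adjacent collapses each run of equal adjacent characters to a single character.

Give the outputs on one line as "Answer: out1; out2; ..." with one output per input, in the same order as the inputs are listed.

Execution, op by op:
  "svngdzsszsa" -> "ngdzsszsa" -> "ng" -> "NG" -> "N"
  "crfqabwd" -> "fqabwd" -> "fq" -> "FQ" -> "F"
  "dyuinphqm" -> "uinphqm" -> "ui" -> "UI" -> "U"

"N"; "F"; "U"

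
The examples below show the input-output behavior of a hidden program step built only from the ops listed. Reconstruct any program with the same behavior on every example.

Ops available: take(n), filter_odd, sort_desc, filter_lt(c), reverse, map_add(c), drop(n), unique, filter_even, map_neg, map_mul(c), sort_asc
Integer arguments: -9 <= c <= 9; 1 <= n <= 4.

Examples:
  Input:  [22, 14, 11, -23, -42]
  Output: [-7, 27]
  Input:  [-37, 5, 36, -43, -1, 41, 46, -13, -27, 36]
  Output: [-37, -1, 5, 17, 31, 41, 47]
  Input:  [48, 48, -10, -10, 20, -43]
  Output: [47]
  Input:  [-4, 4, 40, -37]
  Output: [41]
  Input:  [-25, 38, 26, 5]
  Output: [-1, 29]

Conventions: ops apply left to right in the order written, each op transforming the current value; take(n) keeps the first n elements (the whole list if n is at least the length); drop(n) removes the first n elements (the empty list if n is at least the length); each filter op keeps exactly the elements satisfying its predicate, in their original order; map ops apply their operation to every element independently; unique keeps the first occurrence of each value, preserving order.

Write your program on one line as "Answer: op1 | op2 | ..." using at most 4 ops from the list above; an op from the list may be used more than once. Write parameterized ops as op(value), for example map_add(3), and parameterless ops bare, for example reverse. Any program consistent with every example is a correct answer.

map_add(-4) | sort_desc | filter_odd | map_neg

Check, running the answer program on each example:
  [22, 14, 11, -23, -42] -> [18, 10, 7, -27, -46] -> [18, 10, 7, -27, -46] -> [7, -27] -> [-7, 27]
  [-37, 5, 36, -43, -1, 41, 46, -13, -27, 36] -> [-41, 1, 32, -47, -5, 37, 42, -17, -31, 32] -> [42, 37, 32, 32, 1, -5, -17, -31, -41, -47] -> [37, 1, -5, -17, -31, -41, -47] -> [-37, -1, 5, 17, 31, 41, 47]
  [48, 48, -10, -10, 20, -43] -> [44, 44, -14, -14, 16, -47] -> [44, 44, 16, -14, -14, -47] -> [-47] -> [47]
  [-4, 4, 40, -37] -> [-8, 0, 36, -41] -> [36, 0, -8, -41] -> [-41] -> [41]
  [-25, 38, 26, 5] -> [-29, 34, 22, 1] -> [34, 22, 1, -29] -> [1, -29] -> [-1, 29]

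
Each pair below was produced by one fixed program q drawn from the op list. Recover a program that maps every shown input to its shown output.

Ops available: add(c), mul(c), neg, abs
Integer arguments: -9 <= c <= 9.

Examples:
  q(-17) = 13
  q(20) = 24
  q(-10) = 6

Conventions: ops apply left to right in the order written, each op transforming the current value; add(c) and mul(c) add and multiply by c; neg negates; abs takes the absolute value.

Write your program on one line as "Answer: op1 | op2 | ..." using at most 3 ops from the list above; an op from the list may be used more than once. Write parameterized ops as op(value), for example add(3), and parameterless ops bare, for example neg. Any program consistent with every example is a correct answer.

add(4) | abs

Check, running the answer program on each example:
  -17 -> -13 -> 13
  20 -> 24 -> 24
  -10 -> -6 -> 6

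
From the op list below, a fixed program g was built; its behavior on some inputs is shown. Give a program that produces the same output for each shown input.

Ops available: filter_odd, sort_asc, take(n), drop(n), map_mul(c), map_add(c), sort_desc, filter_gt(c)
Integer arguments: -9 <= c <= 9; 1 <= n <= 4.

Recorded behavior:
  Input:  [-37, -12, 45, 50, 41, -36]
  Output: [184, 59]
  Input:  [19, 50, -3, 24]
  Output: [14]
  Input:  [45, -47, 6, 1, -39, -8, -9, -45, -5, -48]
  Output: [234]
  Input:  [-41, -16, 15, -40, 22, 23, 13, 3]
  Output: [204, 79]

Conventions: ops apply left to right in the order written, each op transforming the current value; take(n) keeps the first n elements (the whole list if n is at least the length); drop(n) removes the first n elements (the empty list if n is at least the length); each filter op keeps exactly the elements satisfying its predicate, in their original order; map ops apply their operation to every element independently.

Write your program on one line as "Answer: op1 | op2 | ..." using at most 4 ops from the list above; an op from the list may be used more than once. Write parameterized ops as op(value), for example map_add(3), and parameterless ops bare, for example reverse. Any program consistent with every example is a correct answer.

map_mul(-5) | take(3) | map_add(-1) | filter_gt(-5)

Check, running the answer program on each example:
  [-37, -12, 45, 50, 41, -36] -> [185, 60, -225, -250, -205, 180] -> [185, 60, -225] -> [184, 59, -226] -> [184, 59]
  [19, 50, -3, 24] -> [-95, -250, 15, -120] -> [-95, -250, 15] -> [-96, -251, 14] -> [14]
  [45, -47, 6, 1, -39, -8, -9, -45, -5, -48] -> [-225, 235, -30, -5, 195, 40, 45, 225, 25, 240] -> [-225, 235, -30] -> [-226, 234, -31] -> [234]
  [-41, -16, 15, -40, 22, 23, 13, 3] -> [205, 80, -75, 200, -110, -115, -65, -15] -> [205, 80, -75] -> [204, 79, -76] -> [204, 79]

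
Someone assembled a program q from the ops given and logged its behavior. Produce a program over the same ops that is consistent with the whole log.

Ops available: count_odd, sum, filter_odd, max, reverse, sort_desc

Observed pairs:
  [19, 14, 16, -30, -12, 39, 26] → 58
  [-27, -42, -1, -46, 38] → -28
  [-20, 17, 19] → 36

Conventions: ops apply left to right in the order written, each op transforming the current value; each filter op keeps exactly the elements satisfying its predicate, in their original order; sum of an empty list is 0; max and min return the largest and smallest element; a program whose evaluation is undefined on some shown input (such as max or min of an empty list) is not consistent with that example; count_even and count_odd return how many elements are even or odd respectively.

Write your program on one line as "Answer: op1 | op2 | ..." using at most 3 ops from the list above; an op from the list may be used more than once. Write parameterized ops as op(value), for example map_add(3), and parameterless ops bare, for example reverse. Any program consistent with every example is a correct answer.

reverse | filter_odd | sum

Check, running the answer program on each example:
  [19, 14, 16, -30, -12, 39, 26] -> [26, 39, -12, -30, 16, 14, 19] -> [39, 19] -> 58
  [-27, -42, -1, -46, 38] -> [38, -46, -1, -42, -27] -> [-1, -27] -> -28
  [-20, 17, 19] -> [19, 17, -20] -> [19, 17] -> 36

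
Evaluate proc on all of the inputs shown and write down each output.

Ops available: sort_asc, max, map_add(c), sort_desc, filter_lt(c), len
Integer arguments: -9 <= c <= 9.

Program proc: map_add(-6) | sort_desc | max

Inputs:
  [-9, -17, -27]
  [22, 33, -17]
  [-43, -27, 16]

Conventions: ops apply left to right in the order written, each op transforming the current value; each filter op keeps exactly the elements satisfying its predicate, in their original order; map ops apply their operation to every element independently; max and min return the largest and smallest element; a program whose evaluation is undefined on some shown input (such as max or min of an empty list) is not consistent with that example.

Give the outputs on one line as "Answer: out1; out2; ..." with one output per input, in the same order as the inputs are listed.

-15; 27; 10

Execution, op by op:
  [-9, -17, -27] -> [-15, -23, -33] -> [-15, -23, -33] -> -15
  [22, 33, -17] -> [16, 27, -23] -> [27, 16, -23] -> 27
  [-43, -27, 16] -> [-49, -33, 10] -> [10, -33, -49] -> 10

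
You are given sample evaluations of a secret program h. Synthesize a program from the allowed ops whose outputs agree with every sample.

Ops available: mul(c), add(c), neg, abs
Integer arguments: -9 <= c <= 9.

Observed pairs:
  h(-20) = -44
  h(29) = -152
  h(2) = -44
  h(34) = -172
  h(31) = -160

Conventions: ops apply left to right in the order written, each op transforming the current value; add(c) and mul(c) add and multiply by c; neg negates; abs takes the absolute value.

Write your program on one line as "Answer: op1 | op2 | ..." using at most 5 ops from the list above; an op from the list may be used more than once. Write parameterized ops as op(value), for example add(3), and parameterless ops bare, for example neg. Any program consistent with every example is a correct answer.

neg | add(-9) | abs | neg | mul(4)

Check, running the answer program on each example:
  -20 -> 20 -> 11 -> 11 -> -11 -> -44
  29 -> -29 -> -38 -> 38 -> -38 -> -152
  2 -> -2 -> -11 -> 11 -> -11 -> -44
  34 -> -34 -> -43 -> 43 -> -43 -> -172
  31 -> -31 -> -40 -> 40 -> -40 -> -160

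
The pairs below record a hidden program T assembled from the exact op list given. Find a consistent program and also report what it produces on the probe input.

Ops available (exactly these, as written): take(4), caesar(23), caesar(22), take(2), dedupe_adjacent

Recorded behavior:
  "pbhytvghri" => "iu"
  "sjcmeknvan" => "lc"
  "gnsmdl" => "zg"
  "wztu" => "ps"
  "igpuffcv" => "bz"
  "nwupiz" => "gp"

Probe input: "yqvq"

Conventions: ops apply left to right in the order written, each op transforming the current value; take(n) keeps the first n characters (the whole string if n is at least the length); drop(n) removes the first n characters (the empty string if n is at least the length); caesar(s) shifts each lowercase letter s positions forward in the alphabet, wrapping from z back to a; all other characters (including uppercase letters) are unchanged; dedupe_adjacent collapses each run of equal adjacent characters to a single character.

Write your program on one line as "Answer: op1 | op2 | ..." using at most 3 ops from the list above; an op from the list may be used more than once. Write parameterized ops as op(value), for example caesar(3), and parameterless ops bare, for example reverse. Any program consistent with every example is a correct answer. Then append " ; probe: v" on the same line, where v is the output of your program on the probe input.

take(2) | caesar(23) | caesar(22) ; probe: "rj"

Check, running the answer program on each example:
  "pbhytvghri" -> "pb" -> "my" -> "iu"
  "sjcmeknvan" -> "sj" -> "pg" -> "lc"
  "gnsmdl" -> "gn" -> "dk" -> "zg"
  "wztu" -> "wz" -> "tw" -> "ps"
  "igpuffcv" -> "ig" -> "fd" -> "bz"
  "nwupiz" -> "nw" -> "kt" -> "gp"
  probe: "yqvq" -> "yq" -> "vn" -> "rj"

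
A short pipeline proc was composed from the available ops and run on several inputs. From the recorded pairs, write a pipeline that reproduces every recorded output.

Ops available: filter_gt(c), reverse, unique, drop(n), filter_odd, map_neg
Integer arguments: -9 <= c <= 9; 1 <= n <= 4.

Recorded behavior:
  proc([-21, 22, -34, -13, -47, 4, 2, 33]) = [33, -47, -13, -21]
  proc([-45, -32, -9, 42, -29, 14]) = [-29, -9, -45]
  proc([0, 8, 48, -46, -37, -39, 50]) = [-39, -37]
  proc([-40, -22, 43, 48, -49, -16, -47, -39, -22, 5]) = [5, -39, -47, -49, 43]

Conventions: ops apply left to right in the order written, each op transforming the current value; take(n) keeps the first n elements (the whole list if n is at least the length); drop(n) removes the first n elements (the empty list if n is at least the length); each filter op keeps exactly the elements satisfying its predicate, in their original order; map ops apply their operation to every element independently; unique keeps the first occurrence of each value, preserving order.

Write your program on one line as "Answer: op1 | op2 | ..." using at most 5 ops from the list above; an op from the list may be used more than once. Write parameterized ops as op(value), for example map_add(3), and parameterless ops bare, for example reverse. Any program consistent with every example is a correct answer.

map_neg | reverse | map_neg | filter_odd

Check, running the answer program on each example:
  [-21, 22, -34, -13, -47, 4, 2, 33] -> [21, -22, 34, 13, 47, -4, -2, -33] -> [-33, -2, -4, 47, 13, 34, -22, 21] -> [33, 2, 4, -47, -13, -34, 22, -21] -> [33, -47, -13, -21]
  [-45, -32, -9, 42, -29, 14] -> [45, 32, 9, -42, 29, -14] -> [-14, 29, -42, 9, 32, 45] -> [14, -29, 42, -9, -32, -45] -> [-29, -9, -45]
  [0, 8, 48, -46, -37, -39, 50] -> [0, -8, -48, 46, 37, 39, -50] -> [-50, 39, 37, 46, -48, -8, 0] -> [50, -39, -37, -46, 48, 8, 0] -> [-39, -37]
  [-40, -22, 43, 48, -49, -16, -47, -39, -22, 5] -> [40, 22, -43, -48, 49, 16, 47, 39, 22, -5] -> [-5, 22, 39, 47, 16, 49, -48, -43, 22, 40] -> [5, -22, -39, -47, -16, -49, 48, 43, -22, -40] -> [5, -39, -47, -49, 43]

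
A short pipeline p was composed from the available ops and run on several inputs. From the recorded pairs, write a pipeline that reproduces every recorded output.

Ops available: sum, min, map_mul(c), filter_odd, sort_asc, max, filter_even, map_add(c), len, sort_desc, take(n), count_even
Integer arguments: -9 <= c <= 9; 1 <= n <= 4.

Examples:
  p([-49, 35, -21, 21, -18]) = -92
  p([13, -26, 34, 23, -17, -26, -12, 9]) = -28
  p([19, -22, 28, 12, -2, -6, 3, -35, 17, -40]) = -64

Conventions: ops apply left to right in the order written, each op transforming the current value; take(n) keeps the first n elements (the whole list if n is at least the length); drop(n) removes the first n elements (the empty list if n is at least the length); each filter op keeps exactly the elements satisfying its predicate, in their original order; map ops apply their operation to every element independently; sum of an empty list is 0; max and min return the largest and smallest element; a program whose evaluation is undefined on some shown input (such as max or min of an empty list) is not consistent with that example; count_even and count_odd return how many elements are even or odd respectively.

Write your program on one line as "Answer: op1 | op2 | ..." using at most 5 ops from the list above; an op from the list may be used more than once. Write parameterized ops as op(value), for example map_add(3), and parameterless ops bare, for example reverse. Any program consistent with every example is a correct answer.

map_add(-2) | map_add(5) | filter_even | map_mul(2) | min

Check, running the answer program on each example:
  [-49, 35, -21, 21, -18] -> [-51, 33, -23, 19, -20] -> [-46, 38, -18, 24, -15] -> [-46, 38, -18, 24] -> [-92, 76, -36, 48] -> -92
  [13, -26, 34, 23, -17, -26, -12, 9] -> [11, -28, 32, 21, -19, -28, -14, 7] -> [16, -23, 37, 26, -14, -23, -9, 12] -> [16, 26, -14, 12] -> [32, 52, -28, 24] -> -28
  [19, -22, 28, 12, -2, -6, 3, -35, 17, -40] -> [17, -24, 26, 10, -4, -8, 1, -37, 15, -42] -> [22, -19, 31, 15, 1, -3, 6, -32, 20, -37] -> [22, 6, -32, 20] -> [44, 12, -64, 40] -> -64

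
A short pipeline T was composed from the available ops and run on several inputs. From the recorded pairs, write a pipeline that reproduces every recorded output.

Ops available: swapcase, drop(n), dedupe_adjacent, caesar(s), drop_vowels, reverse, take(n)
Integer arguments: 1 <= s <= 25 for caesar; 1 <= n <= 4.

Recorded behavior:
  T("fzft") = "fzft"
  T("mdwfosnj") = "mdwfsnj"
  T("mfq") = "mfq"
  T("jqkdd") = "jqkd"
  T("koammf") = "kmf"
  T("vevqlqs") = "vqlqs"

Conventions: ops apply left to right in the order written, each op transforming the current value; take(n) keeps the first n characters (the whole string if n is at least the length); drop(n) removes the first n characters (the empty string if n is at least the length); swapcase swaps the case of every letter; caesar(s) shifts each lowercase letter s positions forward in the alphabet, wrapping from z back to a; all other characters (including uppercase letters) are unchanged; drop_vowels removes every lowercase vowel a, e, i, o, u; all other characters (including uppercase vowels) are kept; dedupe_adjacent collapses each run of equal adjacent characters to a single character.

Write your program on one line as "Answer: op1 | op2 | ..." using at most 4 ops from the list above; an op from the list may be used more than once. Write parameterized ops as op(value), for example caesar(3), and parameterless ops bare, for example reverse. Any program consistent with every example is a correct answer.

drop_vowels | swapcase | dedupe_adjacent | swapcase

Check, running the answer program on each example:
  "fzft" -> "fzft" -> "FZFT" -> "FZFT" -> "fzft"
  "mdwfosnj" -> "mdwfsnj" -> "MDWFSNJ" -> "MDWFSNJ" -> "mdwfsnj"
  "mfq" -> "mfq" -> "MFQ" -> "MFQ" -> "mfq"
  "jqkdd" -> "jqkdd" -> "JQKDD" -> "JQKD" -> "jqkd"
  "koammf" -> "kmmf" -> "KMMF" -> "KMF" -> "kmf"
  "vevqlqs" -> "vvqlqs" -> "VVQLQS" -> "VQLQS" -> "vqlqs"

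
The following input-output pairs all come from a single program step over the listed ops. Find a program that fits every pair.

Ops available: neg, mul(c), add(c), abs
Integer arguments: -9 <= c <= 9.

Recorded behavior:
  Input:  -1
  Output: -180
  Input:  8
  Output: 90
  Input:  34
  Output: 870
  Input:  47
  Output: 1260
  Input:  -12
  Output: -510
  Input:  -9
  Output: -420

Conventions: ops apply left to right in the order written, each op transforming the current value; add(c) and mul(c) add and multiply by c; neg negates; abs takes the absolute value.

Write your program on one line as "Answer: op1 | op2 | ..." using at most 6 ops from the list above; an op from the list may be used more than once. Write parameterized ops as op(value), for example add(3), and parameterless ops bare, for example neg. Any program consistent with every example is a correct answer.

add(-2) | add(-3) | neg | mul(6) | mul(-5)

Check, running the answer program on each example:
  -1 -> -3 -> -6 -> 6 -> 36 -> -180
  8 -> 6 -> 3 -> -3 -> -18 -> 90
  34 -> 32 -> 29 -> -29 -> -174 -> 870
  47 -> 45 -> 42 -> -42 -> -252 -> 1260
  -12 -> -14 -> -17 -> 17 -> 102 -> -510
  -9 -> -11 -> -14 -> 14 -> 84 -> -420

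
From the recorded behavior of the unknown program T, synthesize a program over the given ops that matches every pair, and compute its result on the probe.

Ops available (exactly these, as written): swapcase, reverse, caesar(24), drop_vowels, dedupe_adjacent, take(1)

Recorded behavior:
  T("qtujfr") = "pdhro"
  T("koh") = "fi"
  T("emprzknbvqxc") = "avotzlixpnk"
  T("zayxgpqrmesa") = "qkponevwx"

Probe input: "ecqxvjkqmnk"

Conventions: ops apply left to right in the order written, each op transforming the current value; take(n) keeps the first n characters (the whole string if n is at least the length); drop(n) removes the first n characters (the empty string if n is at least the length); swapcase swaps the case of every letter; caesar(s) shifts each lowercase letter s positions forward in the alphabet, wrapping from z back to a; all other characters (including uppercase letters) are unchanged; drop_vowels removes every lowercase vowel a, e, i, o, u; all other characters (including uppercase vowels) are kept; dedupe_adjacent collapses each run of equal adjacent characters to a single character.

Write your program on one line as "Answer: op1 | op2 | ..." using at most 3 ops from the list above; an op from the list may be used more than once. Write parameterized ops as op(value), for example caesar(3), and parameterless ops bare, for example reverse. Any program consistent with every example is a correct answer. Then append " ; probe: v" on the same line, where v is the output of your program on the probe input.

drop_vowels | caesar(24) | reverse ; probe: "ilkoihtvoa"

Check, running the answer program on each example:
  "qtujfr" -> "qtjfr" -> "orhdp" -> "pdhro"
  "koh" -> "kh" -> "if" -> "fi"
  "emprzknbvqxc" -> "mprzknbvqxc" -> "knpxilztova" -> "avotzlixpnk"
  "zayxgpqrmesa" -> "zyxgpqrms" -> "xwvenopkq" -> "qkponevwx"
  probe: "ecqxvjkqmnk" -> "cqxvjkqmnk" -> "aovthiokli" -> "ilkoihtvoa"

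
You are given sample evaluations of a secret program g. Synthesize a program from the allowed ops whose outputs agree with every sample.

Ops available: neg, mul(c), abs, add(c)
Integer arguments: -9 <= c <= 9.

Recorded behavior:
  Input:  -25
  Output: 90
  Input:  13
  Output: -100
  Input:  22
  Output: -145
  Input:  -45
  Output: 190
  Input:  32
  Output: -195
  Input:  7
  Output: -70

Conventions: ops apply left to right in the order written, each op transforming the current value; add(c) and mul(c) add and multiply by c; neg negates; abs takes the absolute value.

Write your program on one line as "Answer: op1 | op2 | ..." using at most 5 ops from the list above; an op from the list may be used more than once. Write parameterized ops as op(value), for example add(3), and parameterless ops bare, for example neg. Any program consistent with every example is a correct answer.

add(7) | neg | mul(-5) | neg

Check, running the answer program on each example:
  -25 -> -18 -> 18 -> -90 -> 90
  13 -> 20 -> -20 -> 100 -> -100
  22 -> 29 -> -29 -> 145 -> -145
  -45 -> -38 -> 38 -> -190 -> 190
  32 -> 39 -> -39 -> 195 -> -195
  7 -> 14 -> -14 -> 70 -> -70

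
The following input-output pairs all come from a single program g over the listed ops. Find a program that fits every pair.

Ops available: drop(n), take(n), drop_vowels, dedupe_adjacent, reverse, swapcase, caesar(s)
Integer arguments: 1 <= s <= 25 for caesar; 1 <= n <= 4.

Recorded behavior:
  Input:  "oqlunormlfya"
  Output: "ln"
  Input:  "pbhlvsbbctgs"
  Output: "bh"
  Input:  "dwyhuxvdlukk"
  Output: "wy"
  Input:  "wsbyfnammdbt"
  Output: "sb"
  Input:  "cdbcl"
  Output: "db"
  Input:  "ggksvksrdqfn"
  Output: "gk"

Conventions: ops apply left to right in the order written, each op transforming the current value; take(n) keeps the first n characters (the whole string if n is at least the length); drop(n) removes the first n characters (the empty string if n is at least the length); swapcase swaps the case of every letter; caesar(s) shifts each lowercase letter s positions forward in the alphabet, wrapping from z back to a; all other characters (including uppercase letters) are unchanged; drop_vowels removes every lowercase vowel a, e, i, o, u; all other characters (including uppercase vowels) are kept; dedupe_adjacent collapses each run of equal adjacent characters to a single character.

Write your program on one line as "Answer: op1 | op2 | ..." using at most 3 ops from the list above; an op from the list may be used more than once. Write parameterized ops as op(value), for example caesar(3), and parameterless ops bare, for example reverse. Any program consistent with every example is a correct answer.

drop_vowels | take(3) | drop(1)

Check, running the answer program on each example:
  "oqlunormlfya" -> "qlnrmlfy" -> "qln" -> "ln"
  "pbhlvsbbctgs" -> "pbhlvsbbctgs" -> "pbh" -> "bh"
  "dwyhuxvdlukk" -> "dwyhxvdlkk" -> "dwy" -> "wy"
  "wsbyfnammdbt" -> "wsbyfnmmdbt" -> "wsb" -> "sb"
  "cdbcl" -> "cdbcl" -> "cdb" -> "db"
  "ggksvksrdqfn" -> "ggksvksrdqfn" -> "ggk" -> "gk"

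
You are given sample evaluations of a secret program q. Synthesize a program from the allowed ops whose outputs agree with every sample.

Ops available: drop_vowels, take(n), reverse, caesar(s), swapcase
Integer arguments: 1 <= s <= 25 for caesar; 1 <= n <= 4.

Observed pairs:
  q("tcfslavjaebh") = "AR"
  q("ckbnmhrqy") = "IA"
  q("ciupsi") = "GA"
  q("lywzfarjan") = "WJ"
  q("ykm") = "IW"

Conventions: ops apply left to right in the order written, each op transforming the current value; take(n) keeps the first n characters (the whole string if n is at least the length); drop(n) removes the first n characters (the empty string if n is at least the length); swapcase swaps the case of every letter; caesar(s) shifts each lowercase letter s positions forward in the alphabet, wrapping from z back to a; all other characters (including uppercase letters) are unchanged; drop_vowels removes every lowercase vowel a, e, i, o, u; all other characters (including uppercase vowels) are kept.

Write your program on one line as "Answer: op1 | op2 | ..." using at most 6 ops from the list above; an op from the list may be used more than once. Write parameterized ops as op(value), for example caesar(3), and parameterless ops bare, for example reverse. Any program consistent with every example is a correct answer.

take(3) | take(2) | caesar(24) | reverse | swapcase

Check, running the answer program on each example:
  "tcfslavjaebh" -> "tcf" -> "tc" -> "ra" -> "ar" -> "AR"
  "ckbnmhrqy" -> "ckb" -> "ck" -> "ai" -> "ia" -> "IA"
  "ciupsi" -> "ciu" -> "ci" -> "ag" -> "ga" -> "GA"
  "lywzfarjan" -> "lyw" -> "ly" -> "jw" -> "wj" -> "WJ"
  "ykm" -> "ykm" -> "yk" -> "wi" -> "iw" -> "IW"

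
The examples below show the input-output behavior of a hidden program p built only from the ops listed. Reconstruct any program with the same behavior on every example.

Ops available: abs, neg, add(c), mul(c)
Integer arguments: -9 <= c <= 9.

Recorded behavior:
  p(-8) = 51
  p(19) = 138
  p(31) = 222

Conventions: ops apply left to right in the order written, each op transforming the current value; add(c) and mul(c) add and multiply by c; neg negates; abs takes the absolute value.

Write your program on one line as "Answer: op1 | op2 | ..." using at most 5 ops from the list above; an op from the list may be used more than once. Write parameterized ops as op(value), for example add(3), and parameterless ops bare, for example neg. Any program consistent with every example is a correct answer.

mul(-7) | add(-6) | add(-3) | add(4) | abs

Check, running the answer program on each example:
  -8 -> 56 -> 50 -> 47 -> 51 -> 51
  19 -> -133 -> -139 -> -142 -> -138 -> 138
  31 -> -217 -> -223 -> -226 -> -222 -> 222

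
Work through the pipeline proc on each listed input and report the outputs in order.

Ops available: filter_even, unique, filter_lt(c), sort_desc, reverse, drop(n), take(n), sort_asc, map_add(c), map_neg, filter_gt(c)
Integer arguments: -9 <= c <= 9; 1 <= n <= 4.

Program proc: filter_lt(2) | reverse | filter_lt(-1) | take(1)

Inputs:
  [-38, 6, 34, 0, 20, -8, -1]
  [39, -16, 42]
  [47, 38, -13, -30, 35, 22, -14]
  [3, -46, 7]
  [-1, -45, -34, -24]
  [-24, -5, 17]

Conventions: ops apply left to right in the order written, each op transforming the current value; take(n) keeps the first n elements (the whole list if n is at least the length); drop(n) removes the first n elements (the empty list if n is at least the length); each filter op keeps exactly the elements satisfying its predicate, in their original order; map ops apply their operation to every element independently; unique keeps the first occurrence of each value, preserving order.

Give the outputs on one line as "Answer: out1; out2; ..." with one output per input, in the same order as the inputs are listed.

[-8]; [-16]; [-14]; [-46]; [-24]; [-5]

Execution, op by op:
  [-38, 6, 34, 0, 20, -8, -1] -> [-38, 0, -8, -1] -> [-1, -8, 0, -38] -> [-8, -38] -> [-8]
  [39, -16, 42] -> [-16] -> [-16] -> [-16] -> [-16]
  [47, 38, -13, -30, 35, 22, -14] -> [-13, -30, -14] -> [-14, -30, -13] -> [-14, -30, -13] -> [-14]
  [3, -46, 7] -> [-46] -> [-46] -> [-46] -> [-46]
  [-1, -45, -34, -24] -> [-1, -45, -34, -24] -> [-24, -34, -45, -1] -> [-24, -34, -45] -> [-24]
  [-24, -5, 17] -> [-24, -5] -> [-5, -24] -> [-5, -24] -> [-5]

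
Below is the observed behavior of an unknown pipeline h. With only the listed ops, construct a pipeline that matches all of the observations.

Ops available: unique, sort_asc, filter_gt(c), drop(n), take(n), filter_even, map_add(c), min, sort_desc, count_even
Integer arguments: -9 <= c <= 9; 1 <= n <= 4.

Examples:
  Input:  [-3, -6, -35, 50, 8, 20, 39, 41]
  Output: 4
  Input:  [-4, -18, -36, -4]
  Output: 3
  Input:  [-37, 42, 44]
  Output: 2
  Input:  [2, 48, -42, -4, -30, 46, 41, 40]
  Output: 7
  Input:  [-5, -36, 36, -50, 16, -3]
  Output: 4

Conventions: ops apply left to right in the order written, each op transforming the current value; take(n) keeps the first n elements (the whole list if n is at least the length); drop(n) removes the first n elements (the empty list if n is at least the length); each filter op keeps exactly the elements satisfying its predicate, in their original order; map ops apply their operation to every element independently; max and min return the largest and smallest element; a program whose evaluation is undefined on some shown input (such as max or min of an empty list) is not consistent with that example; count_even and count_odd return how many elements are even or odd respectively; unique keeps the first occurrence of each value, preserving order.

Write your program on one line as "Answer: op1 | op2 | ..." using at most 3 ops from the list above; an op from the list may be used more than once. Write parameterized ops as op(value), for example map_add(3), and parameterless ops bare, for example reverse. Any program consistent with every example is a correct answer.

unique | sort_asc | count_even

Check, running the answer program on each example:
  [-3, -6, -35, 50, 8, 20, 39, 41] -> [-3, -6, -35, 50, 8, 20, 39, 41] -> [-35, -6, -3, 8, 20, 39, 41, 50] -> 4
  [-4, -18, -36, -4] -> [-4, -18, -36] -> [-36, -18, -4] -> 3
  [-37, 42, 44] -> [-37, 42, 44] -> [-37, 42, 44] -> 2
  [2, 48, -42, -4, -30, 46, 41, 40] -> [2, 48, -42, -4, -30, 46, 41, 40] -> [-42, -30, -4, 2, 40, 41, 46, 48] -> 7
  [-5, -36, 36, -50, 16, -3] -> [-5, -36, 36, -50, 16, -3] -> [-50, -36, -5, -3, 16, 36] -> 4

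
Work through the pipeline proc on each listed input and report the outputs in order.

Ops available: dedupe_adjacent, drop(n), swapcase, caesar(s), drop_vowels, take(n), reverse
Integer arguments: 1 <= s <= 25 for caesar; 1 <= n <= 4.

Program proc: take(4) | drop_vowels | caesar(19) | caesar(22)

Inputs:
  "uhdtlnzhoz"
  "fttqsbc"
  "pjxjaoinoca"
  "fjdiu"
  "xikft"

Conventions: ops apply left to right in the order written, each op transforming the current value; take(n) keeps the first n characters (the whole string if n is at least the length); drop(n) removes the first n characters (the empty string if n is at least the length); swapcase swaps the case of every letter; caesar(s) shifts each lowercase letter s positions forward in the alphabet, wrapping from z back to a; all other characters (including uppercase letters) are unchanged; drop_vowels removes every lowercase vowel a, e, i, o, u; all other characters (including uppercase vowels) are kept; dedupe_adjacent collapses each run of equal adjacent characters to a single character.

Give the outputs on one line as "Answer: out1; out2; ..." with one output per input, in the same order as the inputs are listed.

Execution, op by op:
  "uhdtlnzhoz" -> "uhdt" -> "hdt" -> "awm" -> "wsi"
  "fttqsbc" -> "fttq" -> "fttq" -> "ymmj" -> "uiif"
  "pjxjaoinoca" -> "pjxj" -> "pjxj" -> "icqc" -> "eymy"
  "fjdiu" -> "fjdi" -> "fjd" -> "ycw" -> "uys"
  "xikft" -> "xikf" -> "xkf" -> "qdy" -> "mzu"

"wsi"; "uiif"; "eymy"; "uys"; "mzu"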